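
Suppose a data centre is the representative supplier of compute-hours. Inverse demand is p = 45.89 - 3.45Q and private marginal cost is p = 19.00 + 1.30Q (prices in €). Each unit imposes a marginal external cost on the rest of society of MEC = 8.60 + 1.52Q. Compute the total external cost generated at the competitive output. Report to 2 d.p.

Market equilibrium (private): 19.00 + 1.30Q = 45.89 - 3.45Q → Q_m = 5.6611.
Total external cost = ∫₀^{Q_m} (8.60 + 1.52Q) dQ = 8.60×5.6611 + ½×1.52×5.6611² = 73.0420.

€73.04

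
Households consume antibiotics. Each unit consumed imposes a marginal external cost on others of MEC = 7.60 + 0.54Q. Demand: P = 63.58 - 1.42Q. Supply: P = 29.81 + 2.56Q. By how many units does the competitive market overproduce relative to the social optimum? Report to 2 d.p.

2.70 units

Market equilibrium (private): 29.81 + 2.56Q = 63.58 - 1.42Q → Q_m = 8.4849.
Social marginal benefit = demand − MEC = 55.98 - 1.96Q.
Set SMB = MC: 55.98 - 1.96Q = 29.81 + 2.56Q → Q* = 5.7898.
Gap = |8.4849 − 5.7898| = 2.6951.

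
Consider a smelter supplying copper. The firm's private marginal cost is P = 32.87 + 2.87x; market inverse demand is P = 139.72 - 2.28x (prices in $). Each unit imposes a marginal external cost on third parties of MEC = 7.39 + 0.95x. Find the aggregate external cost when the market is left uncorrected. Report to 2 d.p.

$357.79

Market equilibrium (private): 32.87 + 2.87x = 139.72 - 2.28x → x_m = 20.7476.
Total external cost = ∫₀^{x_m} (7.39 + 0.95x) dx = 7.39×20.7476 + ½×0.95×20.7476² = 357.7946.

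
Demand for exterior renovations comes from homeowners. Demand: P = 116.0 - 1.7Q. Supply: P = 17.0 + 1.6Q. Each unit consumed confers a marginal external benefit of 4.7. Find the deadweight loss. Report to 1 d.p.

Market equilibrium (private): 17.0 + 1.6Q = 116.0 - 1.7Q → Q_m = 30.0000.
Social marginal benefit = demand + MEB = 120.7 - 1.7Q.
Set SMB = MC: 120.7 - 1.7Q = 17.0 + 1.6Q → Q* = 31.4242.
Between Q* and Q_m the wedge SMB − MC runs linearly from 0 to MEB(Q_m), so the loss is a triangle.
DWL = ½ × 1.4242 × 4.7000 = 3.3469.

DWL = 3.3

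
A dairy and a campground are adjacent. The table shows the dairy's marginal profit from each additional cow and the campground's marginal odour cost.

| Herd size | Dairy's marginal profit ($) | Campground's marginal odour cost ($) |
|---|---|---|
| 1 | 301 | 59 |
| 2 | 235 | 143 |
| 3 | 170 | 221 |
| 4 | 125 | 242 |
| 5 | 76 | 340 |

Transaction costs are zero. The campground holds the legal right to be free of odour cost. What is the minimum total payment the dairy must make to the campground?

$202

Efficient level: marginal profit ≥ marginal odour cost through level 2, so k* = 2.
With the campground holding the right, the dairy must at least compensate total damage at k*: 59 + 143 = 202.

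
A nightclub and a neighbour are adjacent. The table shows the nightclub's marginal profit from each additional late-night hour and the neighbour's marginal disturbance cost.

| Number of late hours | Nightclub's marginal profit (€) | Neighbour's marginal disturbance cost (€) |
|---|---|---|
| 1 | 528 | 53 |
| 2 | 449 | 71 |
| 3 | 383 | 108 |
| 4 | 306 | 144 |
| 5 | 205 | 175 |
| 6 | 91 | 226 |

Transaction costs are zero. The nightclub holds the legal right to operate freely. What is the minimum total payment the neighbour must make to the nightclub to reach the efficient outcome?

€91

Left alone the nightclub would choose level 6 (marginal profit stays positive).
Efficient level: k* = 5 (marginal profit ≥ marginal disturbance cost through 5).
The neighbour must at least cover the nightclub's forgone profit from cutting 6→5: 91 = 91.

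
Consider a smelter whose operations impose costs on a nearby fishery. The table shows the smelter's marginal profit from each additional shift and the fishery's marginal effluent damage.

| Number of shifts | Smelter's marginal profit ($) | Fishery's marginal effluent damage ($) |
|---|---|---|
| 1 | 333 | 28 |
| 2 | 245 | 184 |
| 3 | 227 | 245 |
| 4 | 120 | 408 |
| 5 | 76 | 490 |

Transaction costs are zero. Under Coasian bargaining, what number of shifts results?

Bargaining reaches the level where marginal profit last exceeds marginal effluent damage.
That holds through level 2 (245 ≥ 184) but not at 3 (227 < 245).

2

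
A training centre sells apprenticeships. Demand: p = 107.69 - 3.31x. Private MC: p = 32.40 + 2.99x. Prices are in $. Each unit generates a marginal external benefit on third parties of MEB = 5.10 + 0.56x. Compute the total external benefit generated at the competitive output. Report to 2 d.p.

$100.94

Market equilibrium (private): 32.40 + 2.99x = 107.69 - 3.31x → x_m = 11.9508.
Total external benefit = ∫₀^{x_m} (5.10 + 0.56x) dx = 5.10×11.9508 + ½×0.56×11.9508² = 100.9391.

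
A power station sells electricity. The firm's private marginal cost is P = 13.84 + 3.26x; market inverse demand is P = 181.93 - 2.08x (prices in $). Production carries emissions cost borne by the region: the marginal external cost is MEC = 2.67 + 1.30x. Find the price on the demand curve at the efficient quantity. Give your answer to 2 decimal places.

P = $130.11

Social marginal cost = private MC + MEC = 16.51 + 4.56x.
Set SMC = demand: 16.51 + 4.56x = 181.93 - 2.08x → x* = 24.9127.
Consumer price on the demand curve at x*: 181.93 − 2.08×24.9127 = 130.1116.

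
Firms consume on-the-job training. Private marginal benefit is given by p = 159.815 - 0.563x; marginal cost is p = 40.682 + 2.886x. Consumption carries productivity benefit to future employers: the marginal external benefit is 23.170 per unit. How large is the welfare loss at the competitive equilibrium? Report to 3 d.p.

DWL = 77.827

Market equilibrium (private): 40.682 + 2.886x = 159.815 - 0.563x → x_m = 34.5413.
Social marginal benefit = demand + MEB = 182.985 - 0.563x.
Set SMB = MC: 182.985 - 0.563x = 40.682 + 2.886x → x* = 41.2592.
The welfare-loss triangle has base |x_m − x*| and height MEB(x_m) (the vertical gap between SMB and MC is zero at x* and MEB at x_m).
DWL = ½ × 6.7179 × 23.1700 = 77.8269.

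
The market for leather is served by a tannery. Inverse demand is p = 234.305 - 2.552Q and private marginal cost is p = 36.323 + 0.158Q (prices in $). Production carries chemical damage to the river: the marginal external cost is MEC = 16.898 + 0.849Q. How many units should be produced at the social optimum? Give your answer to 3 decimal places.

Social marginal cost = private MC + MEC = 53.221 + 1.007Q.
Set SMC = demand: 53.221 + 1.007Q = 234.305 - 2.552Q → Q* = 50.8806.

Q* = 50.881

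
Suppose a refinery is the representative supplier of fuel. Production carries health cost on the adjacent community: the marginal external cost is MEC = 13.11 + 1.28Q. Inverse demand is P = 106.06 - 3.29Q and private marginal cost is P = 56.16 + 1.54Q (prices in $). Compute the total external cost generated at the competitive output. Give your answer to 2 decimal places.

$203.75

Market equilibrium (private): 56.16 + 1.54Q = 106.06 - 3.29Q → Q_m = 10.3313.
Total external cost = ∫₀^{Q_m} (13.11 + 1.28Q) dQ = 13.11×10.3313 + ½×1.28×10.3313² = 203.7542.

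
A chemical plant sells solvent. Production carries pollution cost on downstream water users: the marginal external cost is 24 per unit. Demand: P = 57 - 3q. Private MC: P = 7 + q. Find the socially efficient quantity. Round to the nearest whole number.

Social marginal cost = private MC + MEC = 31 + q.
Set SMC = demand: 31 + q = 57 - 3q → q* = 6.5000.

q* = 7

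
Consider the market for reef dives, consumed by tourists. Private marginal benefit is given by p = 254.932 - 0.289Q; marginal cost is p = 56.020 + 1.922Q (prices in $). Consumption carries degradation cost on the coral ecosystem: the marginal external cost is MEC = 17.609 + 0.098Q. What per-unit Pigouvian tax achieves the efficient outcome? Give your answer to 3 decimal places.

tax = $25.304 per unit

Social marginal benefit = demand − MEC = 237.323 - 0.387Q.
Set SMB = MC: 237.323 - 0.387Q = 56.020 + 1.922Q → Q* = 78.5201.
The Pigouvian tax equals MEC at Q*: 17.609 + 0.098×78.5201 = 25.3040.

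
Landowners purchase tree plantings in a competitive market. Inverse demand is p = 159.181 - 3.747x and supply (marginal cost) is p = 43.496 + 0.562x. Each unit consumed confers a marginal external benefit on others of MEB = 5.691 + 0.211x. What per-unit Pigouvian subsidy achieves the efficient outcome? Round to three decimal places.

subsidy = 11.940 per unit

Social marginal benefit = demand + MEB = 164.872 - 3.536x.
Set SMB = MC: 164.872 - 3.536x = 43.496 + 0.562x → x* = 29.6184.
The Pigouvian subsidy equals MEB at x*: 5.691 + 0.211×29.6184 = 11.9405.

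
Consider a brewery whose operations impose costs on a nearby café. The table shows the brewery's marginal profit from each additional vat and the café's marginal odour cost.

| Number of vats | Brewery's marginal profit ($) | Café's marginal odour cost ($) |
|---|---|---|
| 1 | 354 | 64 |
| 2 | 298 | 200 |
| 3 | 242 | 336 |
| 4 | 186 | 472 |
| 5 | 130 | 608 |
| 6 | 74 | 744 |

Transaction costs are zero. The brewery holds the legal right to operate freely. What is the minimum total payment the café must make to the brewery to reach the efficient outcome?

$632

Left alone the brewery would choose level 6 (marginal profit stays positive).
Efficient level: k* = 2 (marginal profit ≥ marginal odour cost through 2).
The café must at least cover the brewery's forgone profit from cutting 6→2: 242 + 186 + 130 + 74 = 632.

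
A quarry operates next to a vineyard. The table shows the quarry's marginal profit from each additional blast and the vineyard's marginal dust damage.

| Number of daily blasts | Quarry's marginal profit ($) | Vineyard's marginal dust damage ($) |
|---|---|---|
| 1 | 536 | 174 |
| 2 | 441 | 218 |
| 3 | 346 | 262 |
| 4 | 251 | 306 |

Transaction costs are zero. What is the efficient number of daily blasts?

3

Bargaining reaches the level where marginal profit last exceeds marginal dust damage.
That holds through level 3 (346 ≥ 262) but not at 4 (251 < 306).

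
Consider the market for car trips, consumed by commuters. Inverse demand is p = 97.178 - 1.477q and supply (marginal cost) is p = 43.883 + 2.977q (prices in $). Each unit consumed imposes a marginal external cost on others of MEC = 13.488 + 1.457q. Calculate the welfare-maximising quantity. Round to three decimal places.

Social marginal benefit = demand − MEC = 83.690 - 2.934q.
Set SMB = MC: 83.690 - 2.934q = 43.883 + 2.977q → q* = 6.7344.

q* = 6.734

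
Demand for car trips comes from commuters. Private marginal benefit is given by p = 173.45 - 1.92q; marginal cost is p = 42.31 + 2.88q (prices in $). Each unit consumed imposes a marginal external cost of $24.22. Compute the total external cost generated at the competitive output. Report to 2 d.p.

$661.71

Market equilibrium (private): 42.31 + 2.88q = 173.45 - 1.92q → q_m = 27.3208.
Total external cost = MEC × q_m = 24.22 × 27.3208 = 661.7098.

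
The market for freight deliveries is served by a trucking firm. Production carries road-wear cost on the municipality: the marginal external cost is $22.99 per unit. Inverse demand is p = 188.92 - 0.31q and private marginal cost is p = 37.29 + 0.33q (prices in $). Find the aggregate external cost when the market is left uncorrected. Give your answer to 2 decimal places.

Market equilibrium (private): 37.29 + 0.33q = 188.92 - 0.31q → q_m = 236.9219.
Total external cost = MEC × q_m = 22.99 × 236.9219 = 5446.8345.

$5446.83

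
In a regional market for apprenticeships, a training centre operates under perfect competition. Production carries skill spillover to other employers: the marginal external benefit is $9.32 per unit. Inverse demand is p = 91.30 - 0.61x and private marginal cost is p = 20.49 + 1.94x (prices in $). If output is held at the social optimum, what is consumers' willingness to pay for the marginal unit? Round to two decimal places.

P = $72.13

Social marginal cost = private MC − MEB = 11.17 + 1.94x.
Set SMC = demand: 11.17 + 1.94x = 91.30 - 0.61x → x* = 31.4235.
Consumer price on the demand curve at x*: 91.30 − 0.61×31.4235 = 72.1317.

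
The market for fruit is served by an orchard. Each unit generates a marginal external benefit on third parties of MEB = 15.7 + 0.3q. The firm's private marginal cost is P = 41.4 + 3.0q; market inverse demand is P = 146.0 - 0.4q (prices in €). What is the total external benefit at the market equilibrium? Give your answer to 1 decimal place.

€625.0

Market equilibrium (private): 41.4 + 3.0q = 146.0 - 0.4q → q_m = 30.7647.
Total external benefit = ∫₀^{q_m} (15.7 + 0.3q) dq = 15.7×30.7647 + ½×0.3×30.7647² = 624.9758.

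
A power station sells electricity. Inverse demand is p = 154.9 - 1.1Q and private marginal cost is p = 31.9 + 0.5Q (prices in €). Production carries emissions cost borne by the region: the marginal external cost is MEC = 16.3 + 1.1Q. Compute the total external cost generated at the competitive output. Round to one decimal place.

€4503.4

Market equilibrium (private): 31.9 + 0.5Q = 154.9 - 1.1Q → Q_m = 76.8750.
Total external cost = ∫₀^{Q_m} (16.3 + 1.1Q) dQ = 16.3×76.8750 + ½×1.1×76.8750² = 4503.4336.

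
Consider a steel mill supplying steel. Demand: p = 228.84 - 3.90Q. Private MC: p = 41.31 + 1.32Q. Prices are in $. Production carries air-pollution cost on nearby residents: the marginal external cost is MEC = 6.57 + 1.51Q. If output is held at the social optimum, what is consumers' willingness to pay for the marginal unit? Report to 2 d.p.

Social marginal cost = private MC + MEC = 47.88 + 2.83Q.
Set SMC = demand: 47.88 + 2.83Q = 228.84 - 3.90Q → Q* = 26.8886.
Consumer price on the demand curve at Q*: 228.84 − 3.90×26.8886 = 123.9745.

P = $123.97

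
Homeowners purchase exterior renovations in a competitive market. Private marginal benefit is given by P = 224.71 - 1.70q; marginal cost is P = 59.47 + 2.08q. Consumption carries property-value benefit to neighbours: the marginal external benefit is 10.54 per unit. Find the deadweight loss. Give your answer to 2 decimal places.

DWL = 14.69

Market equilibrium (private): 59.47 + 2.08q = 224.71 - 1.70q → q_m = 43.7143.
Social marginal benefit = demand + MEB = 235.25 - 1.70q.
Set SMB = MC: 235.25 - 1.70q = 59.47 + 2.08q → q* = 46.5026.
Height of the DWL triangle at q_m is SMB(q_m) − MC(q_m) = MEB(q_m) = 10.5400.
DWL = ½ × 2.7883 × 10.5400 = 14.6943.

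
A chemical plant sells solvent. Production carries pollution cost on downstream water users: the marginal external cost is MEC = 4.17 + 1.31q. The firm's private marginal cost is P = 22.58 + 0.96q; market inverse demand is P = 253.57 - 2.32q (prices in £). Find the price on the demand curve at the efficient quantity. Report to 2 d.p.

Social marginal cost = private MC + MEC = 26.75 + 2.27q.
Set SMC = demand: 26.75 + 2.27q = 253.57 - 2.32q → q* = 49.4161.
Consumer price on the demand curve at q*: 253.57 − 2.32×49.4161 = 138.9246.

P = £138.92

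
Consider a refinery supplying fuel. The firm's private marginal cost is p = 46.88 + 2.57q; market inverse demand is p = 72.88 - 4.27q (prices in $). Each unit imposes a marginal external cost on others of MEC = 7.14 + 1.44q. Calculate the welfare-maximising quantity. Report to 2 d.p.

Social marginal cost = private MC + MEC = 54.02 + 4.01q.
Set SMC = demand: 54.02 + 4.01q = 72.88 - 4.27q → q* = 2.2778.

q* = 2.28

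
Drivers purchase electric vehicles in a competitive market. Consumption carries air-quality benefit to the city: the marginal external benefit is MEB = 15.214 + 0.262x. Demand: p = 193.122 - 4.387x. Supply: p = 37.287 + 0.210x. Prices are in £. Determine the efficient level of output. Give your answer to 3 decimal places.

Social marginal benefit = demand + MEB = 208.336 - 4.125x.
Set SMB = MC: 208.336 - 4.125x = 37.287 + 0.210x → x* = 39.4577.

x* = 39.458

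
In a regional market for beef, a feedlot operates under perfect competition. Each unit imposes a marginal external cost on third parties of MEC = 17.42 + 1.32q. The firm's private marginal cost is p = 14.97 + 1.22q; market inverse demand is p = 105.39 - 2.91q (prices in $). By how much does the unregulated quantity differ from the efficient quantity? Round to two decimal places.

Market equilibrium (private): 14.97 + 1.22q = 105.39 - 2.91q → q_m = 21.8935.
Social marginal cost = private MC + MEC = 32.39 + 2.54q.
Set SMC = demand: 32.39 + 2.54q = 105.39 - 2.91q → q* = 13.3945.
Gap = |21.8935 − 13.3945| = 8.4990.

8.50 units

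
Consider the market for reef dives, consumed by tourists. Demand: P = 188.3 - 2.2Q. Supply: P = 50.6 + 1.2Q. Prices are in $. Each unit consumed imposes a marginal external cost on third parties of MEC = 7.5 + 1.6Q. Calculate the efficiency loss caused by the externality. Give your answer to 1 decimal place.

DWL = $522.7

Market equilibrium (private): 50.6 + 1.2Q = 188.3 - 2.2Q → Q_m = 40.5000.
Social marginal benefit = demand − MEC = 180.8 - 3.8Q.
Set SMB = MC: 180.8 - 3.8Q = 50.6 + 1.2Q → Q* = 26.0400.
Height of the DWL triangle at Q_m is MC(Q_m) − SMB(Q_m) = MEC(Q_m) = 72.3000.
DWL = ½ × 14.4600 × 72.3000 = 522.7290.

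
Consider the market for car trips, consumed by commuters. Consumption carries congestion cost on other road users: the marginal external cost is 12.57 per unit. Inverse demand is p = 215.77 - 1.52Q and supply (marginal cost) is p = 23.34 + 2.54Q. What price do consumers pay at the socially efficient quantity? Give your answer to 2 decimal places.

Social marginal benefit = demand − MEC = 203.20 - 1.52Q.
Set SMB = MC: 203.20 - 1.52Q = 23.34 + 2.54Q → Q* = 44.3005.
Consumer price on the demand curve at Q*: 215.77 − 1.52×44.3005 = 148.4332.

P = 148.43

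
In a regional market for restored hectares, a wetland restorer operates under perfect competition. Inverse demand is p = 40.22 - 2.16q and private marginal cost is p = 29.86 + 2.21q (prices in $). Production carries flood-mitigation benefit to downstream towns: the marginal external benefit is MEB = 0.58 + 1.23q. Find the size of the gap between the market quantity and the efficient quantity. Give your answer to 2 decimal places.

1.11 units

Market equilibrium (private): 29.86 + 2.21q = 40.22 - 2.16q → q_m = 2.3707.
Social marginal cost = private MC − MEB = 29.28 + 0.98q.
Set SMC = demand: 29.28 + 0.98q = 40.22 - 2.16q → q* = 3.4841.
Gap = |2.3707 − 3.4841| = 1.1134.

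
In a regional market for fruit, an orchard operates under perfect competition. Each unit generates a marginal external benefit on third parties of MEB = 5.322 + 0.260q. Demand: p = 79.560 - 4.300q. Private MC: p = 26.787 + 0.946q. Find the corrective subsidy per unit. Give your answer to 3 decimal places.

Social marginal cost = private MC − MEB = 21.465 + 0.686q.
Set SMC = demand: 21.465 + 0.686q = 79.560 - 4.300q → q* = 11.6516.
The Pigouvian subsidy equals MEB at q*: 5.322 + 0.260×11.6516 = 8.3514.

subsidy = 8.351 per unit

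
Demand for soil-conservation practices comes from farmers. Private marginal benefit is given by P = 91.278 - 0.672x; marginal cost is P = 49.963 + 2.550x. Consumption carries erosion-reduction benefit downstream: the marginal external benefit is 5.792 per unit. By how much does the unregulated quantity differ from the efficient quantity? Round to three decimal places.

Market equilibrium (private): 49.963 + 2.550x = 91.278 - 0.672x → x_m = 12.8228.
Social marginal benefit = demand + MEB = 97.070 - 0.672x.
Set SMB = MC: 97.070 - 0.672x = 49.963 + 2.550x → x* = 14.6204.
Gap = |12.8228 − 14.6204| = 1.7976.

1.798 units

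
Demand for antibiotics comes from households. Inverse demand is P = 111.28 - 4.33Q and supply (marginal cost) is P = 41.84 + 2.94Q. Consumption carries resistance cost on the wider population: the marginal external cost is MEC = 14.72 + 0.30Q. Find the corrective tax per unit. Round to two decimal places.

tax = 16.89 per unit

Social marginal benefit = demand − MEC = 96.56 - 4.63Q.
Set SMB = MC: 96.56 - 4.63Q = 41.84 + 2.94Q → Q* = 7.2285.
The Pigouvian tax equals MEC at Q*: 14.72 + 0.30×7.2285 = 16.8886.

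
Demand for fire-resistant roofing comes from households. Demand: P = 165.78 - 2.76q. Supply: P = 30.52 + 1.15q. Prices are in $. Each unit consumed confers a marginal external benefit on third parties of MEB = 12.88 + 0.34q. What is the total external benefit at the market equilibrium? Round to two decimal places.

Market equilibrium (private): 30.52 + 1.15q = 165.78 - 2.76q → q_m = 34.5934.
Total external benefit = ∫₀^{q_m} (12.88 + 0.34q) dq = 12.88×34.5934 + ½×0.34×34.5934² = 649.0026.

$649.00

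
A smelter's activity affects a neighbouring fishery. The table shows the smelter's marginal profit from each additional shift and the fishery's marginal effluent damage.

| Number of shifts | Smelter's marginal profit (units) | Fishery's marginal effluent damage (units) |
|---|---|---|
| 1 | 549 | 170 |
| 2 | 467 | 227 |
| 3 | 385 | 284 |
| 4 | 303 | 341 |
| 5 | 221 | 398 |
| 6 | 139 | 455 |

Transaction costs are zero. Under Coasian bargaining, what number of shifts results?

Bargaining reaches the level where marginal profit last exceeds marginal effluent damage.
That holds through level 3 (385 ≥ 284) but not at 4 (303 < 341).

3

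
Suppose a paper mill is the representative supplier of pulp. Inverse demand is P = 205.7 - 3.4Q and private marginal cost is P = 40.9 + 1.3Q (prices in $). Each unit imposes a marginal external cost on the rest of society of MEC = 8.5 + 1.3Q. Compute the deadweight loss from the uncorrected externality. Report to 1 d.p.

DWL = $243.7

Market equilibrium (private): 40.9 + 1.3Q = 205.7 - 3.4Q → Q_m = 35.0638.
Social marginal cost = private MC + MEC = 49.4 + 2.6Q.
Set SMC = demand: 49.4 + 2.6Q = 205.7 - 3.4Q → Q* = 26.0500.
The welfare-loss triangle has base |Q_m − Q*| and height MEC(Q_m) (the vertical gap between SMC and demand is zero at Q* and MEC at Q_m).
DWL = ½ × 9.0138 × 54.0830 = 243.7467.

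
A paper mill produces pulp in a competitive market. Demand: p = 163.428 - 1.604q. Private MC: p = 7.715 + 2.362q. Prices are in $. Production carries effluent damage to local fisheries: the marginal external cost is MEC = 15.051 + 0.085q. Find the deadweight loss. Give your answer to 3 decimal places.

DWL = $41.734

Market equilibrium (private): 7.715 + 2.362q = 163.428 - 1.604q → q_m = 39.2620.
Social marginal cost = private MC + MEC = 22.766 + 2.447q.
Set SMC = demand: 22.766 + 2.447q = 163.428 - 1.604q → q* = 34.7228.
Height of the DWL triangle at q_m is SMC(q_m) − demand(q_m) = MEC(q_m) = 18.3883.
DWL = ½ × 4.5392 × 18.3883 = 41.7341.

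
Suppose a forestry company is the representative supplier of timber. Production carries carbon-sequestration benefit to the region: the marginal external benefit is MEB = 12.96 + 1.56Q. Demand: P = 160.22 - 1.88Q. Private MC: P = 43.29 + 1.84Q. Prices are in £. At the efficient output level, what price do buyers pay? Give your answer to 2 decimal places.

Social marginal cost = private MC − MEB = 30.33 + 0.28Q.
Set SMC = demand: 30.33 + 0.28Q = 160.22 - 1.88Q → Q* = 60.1343.
Consumer price on the demand curve at Q*: 160.22 − 1.88×60.1343 = 47.1675.

P = £47.17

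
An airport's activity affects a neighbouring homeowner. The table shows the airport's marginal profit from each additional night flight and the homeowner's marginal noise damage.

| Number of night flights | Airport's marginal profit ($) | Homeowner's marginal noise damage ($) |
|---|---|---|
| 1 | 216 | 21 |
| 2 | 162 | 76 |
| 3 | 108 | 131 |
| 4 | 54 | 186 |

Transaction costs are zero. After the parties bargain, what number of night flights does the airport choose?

Bargaining reaches the level where marginal profit last exceeds marginal noise damage.
That holds through level 2 (162 ≥ 76) but not at 3 (108 < 131).

2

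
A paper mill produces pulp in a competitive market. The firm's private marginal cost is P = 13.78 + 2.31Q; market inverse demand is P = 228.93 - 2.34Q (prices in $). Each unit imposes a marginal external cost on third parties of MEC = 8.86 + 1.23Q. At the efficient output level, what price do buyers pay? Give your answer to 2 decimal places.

Social marginal cost = private MC + MEC = 22.64 + 3.54Q.
Set SMC = demand: 22.64 + 3.54Q = 228.93 - 2.34Q → Q* = 35.0833.
Consumer price on the demand curve at Q*: 228.93 − 2.34×35.0833 = 146.8351.

P = $146.84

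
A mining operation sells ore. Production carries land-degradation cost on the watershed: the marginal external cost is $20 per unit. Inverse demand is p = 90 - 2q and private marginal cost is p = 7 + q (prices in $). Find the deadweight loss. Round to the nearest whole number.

DWL = $67

Market equilibrium (private): 7 + q = 90 - 2q → q_m = 27.6667.
Social marginal cost = private MC + MEC = 27 + q.
Set SMC = demand: 27 + q = 90 - 2q → q* = 21.0000.
The welfare-loss triangle has base |q_m − q*| and height MEC(q_m) (the vertical gap between SMC and demand is zero at q* and MEC at q_m).
DWL = ½ × 6.6667 × 20.0000 = 66.6670.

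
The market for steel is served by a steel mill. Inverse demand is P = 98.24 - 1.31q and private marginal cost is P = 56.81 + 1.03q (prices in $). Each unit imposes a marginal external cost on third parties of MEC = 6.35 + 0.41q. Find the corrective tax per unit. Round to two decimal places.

tax = $11.58 per unit

Social marginal cost = private MC + MEC = 63.16 + 1.44q.
Set SMC = demand: 63.16 + 1.44q = 98.24 - 1.31q → q* = 12.7564.
The Pigouvian tax equals MEC at q*: 6.35 + 0.41×12.7564 = 11.5801.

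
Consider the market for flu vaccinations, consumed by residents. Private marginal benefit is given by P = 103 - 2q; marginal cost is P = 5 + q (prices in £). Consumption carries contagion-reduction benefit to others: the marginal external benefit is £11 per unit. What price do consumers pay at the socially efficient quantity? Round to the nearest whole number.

P = £30

Social marginal benefit = demand + MEB = 114 - 2q.
Set SMB = MC: 114 - 2q = 5 + q → q* = 36.3333.
Consumer price on the demand curve at q*: 103 − 2×36.3333 = 30.3334.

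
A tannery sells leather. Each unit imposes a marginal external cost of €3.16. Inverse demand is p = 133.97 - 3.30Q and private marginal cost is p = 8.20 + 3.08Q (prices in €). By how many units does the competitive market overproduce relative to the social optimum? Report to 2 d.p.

Market equilibrium (private): 8.20 + 3.08Q = 133.97 - 3.30Q → Q_m = 19.7132.
Social marginal cost = private MC + MEC = 11.36 + 3.08Q.
Set SMC = demand: 11.36 + 3.08Q = 133.97 - 3.30Q → Q* = 19.2179.
Gap = |19.7132 − 19.2179| = 0.4953.

0.50 units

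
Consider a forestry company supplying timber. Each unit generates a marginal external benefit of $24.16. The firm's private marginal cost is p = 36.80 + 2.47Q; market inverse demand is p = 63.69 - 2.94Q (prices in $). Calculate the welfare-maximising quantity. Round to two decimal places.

Q* = 9.44

Social marginal cost = private MC − MEB = 12.64 + 2.47Q.
Set SMC = demand: 12.64 + 2.47Q = 63.69 - 2.94Q → Q* = 9.4362.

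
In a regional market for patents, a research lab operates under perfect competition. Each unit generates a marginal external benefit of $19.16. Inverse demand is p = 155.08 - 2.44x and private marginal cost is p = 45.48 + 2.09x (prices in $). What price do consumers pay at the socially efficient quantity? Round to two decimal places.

P = $85.73

Social marginal cost = private MC − MEB = 26.32 + 2.09x.
Set SMC = demand: 26.32 + 2.09x = 155.08 - 2.44x → x* = 28.4238.
Consumer price on the demand curve at x*: 155.08 − 2.44×28.4238 = 85.7259.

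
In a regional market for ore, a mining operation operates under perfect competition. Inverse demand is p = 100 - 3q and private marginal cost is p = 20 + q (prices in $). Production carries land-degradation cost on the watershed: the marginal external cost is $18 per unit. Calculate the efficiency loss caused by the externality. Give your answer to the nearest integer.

DWL = $41

Market equilibrium (private): 20 + q = 100 - 3q → q_m = 20.0000.
Social marginal cost = private MC + MEC = 38 + q.
Set SMC = demand: 38 + q = 100 - 3q → q* = 15.5000.
Between q* and q_m the wedge SMC − demand runs linearly from 0 to MEC(q_m), so the loss is a triangle.
DWL = ½ × 4.5000 × 18.0000 = 40.5000.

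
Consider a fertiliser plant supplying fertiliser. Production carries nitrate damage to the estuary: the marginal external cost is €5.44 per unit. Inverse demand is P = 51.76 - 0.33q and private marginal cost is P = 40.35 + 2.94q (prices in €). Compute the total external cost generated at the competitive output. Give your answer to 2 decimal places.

Market equilibrium (private): 40.35 + 2.94q = 51.76 - 0.33q → q_m = 3.4893.
Total external cost = MEC × q_m = 5.44 × 3.4893 = 18.9818.

€18.98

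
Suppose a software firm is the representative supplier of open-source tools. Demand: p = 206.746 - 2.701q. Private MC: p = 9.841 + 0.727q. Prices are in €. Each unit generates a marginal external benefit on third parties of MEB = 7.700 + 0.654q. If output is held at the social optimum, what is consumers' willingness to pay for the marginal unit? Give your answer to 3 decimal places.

Social marginal cost = private MC − MEB = 2.141 + 0.073q.
Set SMC = demand: 2.141 + 0.073q = 206.746 - 2.701q → q* = 73.7581.
Consumer price on the demand curve at q*: 206.746 − 2.701×73.7581 = 7.5254.

P = €7.525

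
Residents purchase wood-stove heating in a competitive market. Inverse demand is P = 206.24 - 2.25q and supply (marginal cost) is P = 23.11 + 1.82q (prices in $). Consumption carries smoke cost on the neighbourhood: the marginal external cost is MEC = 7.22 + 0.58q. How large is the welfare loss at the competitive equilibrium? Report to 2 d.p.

DWL = $119.36

Market equilibrium (private): 23.11 + 1.82q = 206.24 - 2.25q → q_m = 44.9951.
Social marginal benefit = demand − MEC = 199.02 - 2.83q.
Set SMB = MC: 199.02 - 2.83q = 23.11 + 1.82q → q* = 37.8301.
The welfare-loss triangle has base |q_m − q*| and height MEC(q_m) (the vertical gap between SMB and MC is zero at q* and MEC at q_m).
DWL = ½ × 7.1650 × 33.3171 = 119.3585.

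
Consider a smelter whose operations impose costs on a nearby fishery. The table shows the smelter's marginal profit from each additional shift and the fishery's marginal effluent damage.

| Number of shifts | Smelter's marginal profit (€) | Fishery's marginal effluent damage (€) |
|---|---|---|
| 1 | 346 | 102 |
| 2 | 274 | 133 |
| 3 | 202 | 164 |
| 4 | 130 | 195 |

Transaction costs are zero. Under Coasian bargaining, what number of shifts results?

3

Bargaining reaches the level where marginal profit last exceeds marginal effluent damage.
That holds through level 3 (202 ≥ 164) but not at 4 (130 < 195).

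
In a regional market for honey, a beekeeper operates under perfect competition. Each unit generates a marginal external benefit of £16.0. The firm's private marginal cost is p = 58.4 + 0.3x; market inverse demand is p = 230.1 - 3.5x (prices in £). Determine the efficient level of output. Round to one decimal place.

x* = 49.4

Social marginal cost = private MC − MEB = 42.4 + 0.3x.
Set SMC = demand: 42.4 + 0.3x = 230.1 - 3.5x → x* = 49.3947.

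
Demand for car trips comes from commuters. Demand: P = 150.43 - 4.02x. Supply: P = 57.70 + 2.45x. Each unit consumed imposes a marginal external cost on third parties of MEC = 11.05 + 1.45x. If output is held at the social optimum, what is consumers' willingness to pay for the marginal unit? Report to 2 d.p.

Social marginal benefit = demand − MEC = 139.38 - 5.47x.
Set SMB = MC: 139.38 - 5.47x = 57.70 + 2.45x → x* = 10.3131.
Consumer price on the demand curve at x*: 150.43 − 4.02×10.3131 = 108.9713.

P = 108.97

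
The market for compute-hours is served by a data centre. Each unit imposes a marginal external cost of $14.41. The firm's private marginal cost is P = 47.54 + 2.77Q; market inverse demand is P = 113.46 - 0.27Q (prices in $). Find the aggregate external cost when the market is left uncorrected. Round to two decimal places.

Market equilibrium (private): 47.54 + 2.77Q = 113.46 - 0.27Q → Q_m = 21.6842.
Total external cost = MEC × Q_m = 14.41 × 21.6842 = 312.4693.

$312.47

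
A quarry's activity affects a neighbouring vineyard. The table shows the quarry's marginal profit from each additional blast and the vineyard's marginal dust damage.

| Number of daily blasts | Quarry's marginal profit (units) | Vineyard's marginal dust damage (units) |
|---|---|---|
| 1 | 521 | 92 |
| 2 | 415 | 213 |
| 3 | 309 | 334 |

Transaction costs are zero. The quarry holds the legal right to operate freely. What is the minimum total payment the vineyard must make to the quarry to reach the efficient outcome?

Left alone the quarry would choose level 3 (marginal profit stays positive).
Efficient level: k* = 2 (marginal profit ≥ marginal dust damage through 2).
The vineyard must at least cover the quarry's forgone profit from cutting 3→2: 309 = 309.

309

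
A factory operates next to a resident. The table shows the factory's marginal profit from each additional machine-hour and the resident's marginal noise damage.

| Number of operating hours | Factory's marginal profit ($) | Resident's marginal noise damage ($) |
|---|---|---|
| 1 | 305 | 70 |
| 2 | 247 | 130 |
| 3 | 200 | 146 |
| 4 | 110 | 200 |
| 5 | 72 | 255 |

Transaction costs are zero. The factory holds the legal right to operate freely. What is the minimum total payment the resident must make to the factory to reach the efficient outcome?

$182

Left alone the factory would choose level 5 (marginal profit stays positive).
Efficient level: k* = 3 (marginal profit ≥ marginal noise damage through 3).
The resident must at least cover the factory's forgone profit from cutting 5→3: 110 + 72 = 182.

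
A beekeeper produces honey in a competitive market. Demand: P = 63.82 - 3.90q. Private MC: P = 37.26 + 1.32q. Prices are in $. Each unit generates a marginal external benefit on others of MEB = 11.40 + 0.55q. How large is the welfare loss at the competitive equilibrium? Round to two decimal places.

DWL = $21.58

Market equilibrium (private): 37.26 + 1.32q = 63.82 - 3.90q → q_m = 5.0881.
Social marginal cost = private MC − MEB = 25.86 + 0.77q.
Set SMC = demand: 25.86 + 0.77q = 63.82 - 3.90q → q* = 8.1285.
Between q* and q_m the wedge demand − SMC runs linearly from 0 to MEB(q_m), so the loss is a triangle.
DWL = ½ × 3.0404 × 14.1985 = 21.5846.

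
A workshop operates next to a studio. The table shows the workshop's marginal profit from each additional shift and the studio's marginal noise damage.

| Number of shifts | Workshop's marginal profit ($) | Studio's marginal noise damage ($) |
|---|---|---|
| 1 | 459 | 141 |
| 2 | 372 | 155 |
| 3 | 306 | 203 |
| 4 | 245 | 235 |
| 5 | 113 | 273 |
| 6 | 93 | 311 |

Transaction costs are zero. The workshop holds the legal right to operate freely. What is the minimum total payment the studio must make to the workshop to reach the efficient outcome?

$206

Left alone the workshop would choose level 6 (marginal profit stays positive).
Efficient level: k* = 4 (marginal profit ≥ marginal noise damage through 4).
The studio must at least cover the workshop's forgone profit from cutting 6→4: 113 + 93 = 206.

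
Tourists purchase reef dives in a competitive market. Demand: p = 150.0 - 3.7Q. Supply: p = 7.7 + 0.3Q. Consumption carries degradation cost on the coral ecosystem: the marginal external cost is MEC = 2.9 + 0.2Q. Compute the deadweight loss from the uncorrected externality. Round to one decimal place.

Market equilibrium (private): 7.7 + 0.3Q = 150.0 - 3.7Q → Q_m = 35.5750.
Social marginal benefit = demand − MEC = 147.1 - 3.9Q.
Set SMB = MC: 147.1 - 3.9Q = 7.7 + 0.3Q → Q* = 33.1905.
Height of the DWL triangle at Q_m is MC(Q_m) − SMB(Q_m) = MEC(Q_m) = 10.0150.
DWL = ½ × 2.3845 × 10.0150 = 11.9404.

DWL = 11.9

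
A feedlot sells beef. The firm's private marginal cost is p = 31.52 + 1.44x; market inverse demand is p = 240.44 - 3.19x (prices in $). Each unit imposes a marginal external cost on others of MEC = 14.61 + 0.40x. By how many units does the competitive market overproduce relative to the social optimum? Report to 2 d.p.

6.49 units

Market equilibrium (private): 31.52 + 1.44x = 240.44 - 3.19x → x_m = 45.1231.
Social marginal cost = private MC + MEC = 46.13 + 1.84x.
Set SMC = demand: 46.13 + 1.84x = 240.44 - 3.19x → x* = 38.6302.
Gap = |45.1231 − 38.6302| = 6.4929.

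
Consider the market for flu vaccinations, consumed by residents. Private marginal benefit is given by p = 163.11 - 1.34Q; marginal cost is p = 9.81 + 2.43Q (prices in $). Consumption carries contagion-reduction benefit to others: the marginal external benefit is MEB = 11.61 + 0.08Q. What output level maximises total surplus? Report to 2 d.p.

Social marginal benefit = demand + MEB = 174.72 - 1.26Q.
Set SMB = MC: 174.72 - 1.26Q = 9.81 + 2.43Q → Q* = 44.6911.

Q* = 44.69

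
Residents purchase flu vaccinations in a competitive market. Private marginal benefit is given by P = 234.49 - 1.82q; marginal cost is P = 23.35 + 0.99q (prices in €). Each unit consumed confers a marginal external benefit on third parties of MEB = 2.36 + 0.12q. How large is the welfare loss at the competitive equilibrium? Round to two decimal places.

Market equilibrium (private): 23.35 + 0.99q = 234.49 - 1.82q → q_m = 75.1388.
Social marginal benefit = demand + MEB = 236.85 - 1.70q.
Set SMB = MC: 236.85 - 1.70q = 23.35 + 0.99q → q* = 79.3680.
Height of the DWL triangle at q_m is SMB(q_m) − MC(q_m) = MEB(q_m) = 11.3767.
DWL = ½ × 4.2292 × 11.3767 = 24.0572.

DWL = €24.06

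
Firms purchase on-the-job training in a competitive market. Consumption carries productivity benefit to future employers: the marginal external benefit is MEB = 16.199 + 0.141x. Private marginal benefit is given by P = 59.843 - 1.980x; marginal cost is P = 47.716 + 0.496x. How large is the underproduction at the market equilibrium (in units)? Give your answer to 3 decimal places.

Market equilibrium (private): 47.716 + 0.496x = 59.843 - 1.980x → x_m = 4.8978.
Social marginal benefit = demand + MEB = 76.042 - 1.839x.
Set SMB = MC: 76.042 - 1.839x = 47.716 + 0.496x → x* = 12.1310.
Gap = |4.8978 − 12.1310| = 7.2332.

7.233 units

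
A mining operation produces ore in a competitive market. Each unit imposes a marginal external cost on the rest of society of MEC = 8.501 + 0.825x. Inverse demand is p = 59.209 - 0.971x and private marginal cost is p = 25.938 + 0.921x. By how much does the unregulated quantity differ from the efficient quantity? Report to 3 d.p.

8.468 units

Market equilibrium (private): 25.938 + 0.921x = 59.209 - 0.971x → x_m = 17.5851.
Social marginal cost = private MC + MEC = 34.439 + 1.746x.
Set SMC = demand: 34.439 + 1.746x = 59.209 - 0.971x → x* = 9.1167.
Gap = |17.5851 − 9.1167| = 8.4684.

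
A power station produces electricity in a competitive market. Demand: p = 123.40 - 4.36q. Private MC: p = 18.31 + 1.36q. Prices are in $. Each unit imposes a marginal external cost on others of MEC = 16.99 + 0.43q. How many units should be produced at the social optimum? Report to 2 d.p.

q* = 14.33

Social marginal cost = private MC + MEC = 35.30 + 1.79q.
Set SMC = demand: 35.30 + 1.79q = 123.40 - 4.36q → q* = 14.3252.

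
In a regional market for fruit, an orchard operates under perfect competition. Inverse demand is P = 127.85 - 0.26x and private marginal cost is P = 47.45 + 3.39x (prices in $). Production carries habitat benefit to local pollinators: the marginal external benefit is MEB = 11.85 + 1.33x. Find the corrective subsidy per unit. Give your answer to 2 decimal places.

subsidy = $64.73 per unit

Social marginal cost = private MC − MEB = 35.60 + 2.06x.
Set SMC = demand: 35.60 + 2.06x = 127.85 - 0.26x → x* = 39.7629.
The Pigouvian subsidy equals MEB at x*: 11.85 + 1.33×39.7629 = 64.7347.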